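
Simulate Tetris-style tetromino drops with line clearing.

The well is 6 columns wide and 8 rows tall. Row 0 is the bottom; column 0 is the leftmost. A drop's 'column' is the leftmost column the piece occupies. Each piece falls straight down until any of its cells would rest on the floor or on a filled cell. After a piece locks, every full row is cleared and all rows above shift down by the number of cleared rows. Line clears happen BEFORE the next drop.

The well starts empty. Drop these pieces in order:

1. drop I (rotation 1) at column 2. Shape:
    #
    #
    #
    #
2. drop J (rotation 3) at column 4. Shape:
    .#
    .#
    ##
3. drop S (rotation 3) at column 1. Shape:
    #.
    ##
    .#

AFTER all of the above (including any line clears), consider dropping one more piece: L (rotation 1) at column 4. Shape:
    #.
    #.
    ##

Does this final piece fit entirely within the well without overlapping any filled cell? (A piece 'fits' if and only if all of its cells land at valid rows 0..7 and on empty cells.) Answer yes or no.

Drop 1: I rot1 at col 2 lands with bottom-row=0; cleared 0 line(s) (total 0); column heights now [0 0 4 0 0 0], max=4
Drop 2: J rot3 at col 4 lands with bottom-row=0; cleared 0 line(s) (total 0); column heights now [0 0 4 0 1 3], max=4
Drop 3: S rot3 at col 1 lands with bottom-row=4; cleared 0 line(s) (total 0); column heights now [0 7 6 0 1 3], max=7
Test piece L rot1 at col 4 (width 2): heights before test = [0 7 6 0 1 3]; fits = True

Answer: yes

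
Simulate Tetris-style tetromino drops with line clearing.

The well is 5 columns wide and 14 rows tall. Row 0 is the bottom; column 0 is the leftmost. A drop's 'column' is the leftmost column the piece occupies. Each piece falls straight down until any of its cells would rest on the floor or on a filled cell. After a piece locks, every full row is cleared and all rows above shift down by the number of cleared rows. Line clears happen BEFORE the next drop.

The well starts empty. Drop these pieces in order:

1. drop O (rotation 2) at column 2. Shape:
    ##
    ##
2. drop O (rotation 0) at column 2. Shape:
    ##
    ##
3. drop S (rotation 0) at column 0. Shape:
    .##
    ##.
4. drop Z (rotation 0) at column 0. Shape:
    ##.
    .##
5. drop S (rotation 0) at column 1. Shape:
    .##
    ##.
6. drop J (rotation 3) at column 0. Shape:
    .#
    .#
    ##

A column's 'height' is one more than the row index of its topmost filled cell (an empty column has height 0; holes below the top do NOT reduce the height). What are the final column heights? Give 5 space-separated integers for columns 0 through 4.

Answer: 9 11 9 9 0

Derivation:
Drop 1: O rot2 at col 2 lands with bottom-row=0; cleared 0 line(s) (total 0); column heights now [0 0 2 2 0], max=2
Drop 2: O rot0 at col 2 lands with bottom-row=2; cleared 0 line(s) (total 0); column heights now [0 0 4 4 0], max=4
Drop 3: S rot0 at col 0 lands with bottom-row=3; cleared 0 line(s) (total 0); column heights now [4 5 5 4 0], max=5
Drop 4: Z rot0 at col 0 lands with bottom-row=5; cleared 0 line(s) (total 0); column heights now [7 7 6 4 0], max=7
Drop 5: S rot0 at col 1 lands with bottom-row=7; cleared 0 line(s) (total 0); column heights now [7 8 9 9 0], max=9
Drop 6: J rot3 at col 0 lands with bottom-row=8; cleared 0 line(s) (total 0); column heights now [9 11 9 9 0], max=11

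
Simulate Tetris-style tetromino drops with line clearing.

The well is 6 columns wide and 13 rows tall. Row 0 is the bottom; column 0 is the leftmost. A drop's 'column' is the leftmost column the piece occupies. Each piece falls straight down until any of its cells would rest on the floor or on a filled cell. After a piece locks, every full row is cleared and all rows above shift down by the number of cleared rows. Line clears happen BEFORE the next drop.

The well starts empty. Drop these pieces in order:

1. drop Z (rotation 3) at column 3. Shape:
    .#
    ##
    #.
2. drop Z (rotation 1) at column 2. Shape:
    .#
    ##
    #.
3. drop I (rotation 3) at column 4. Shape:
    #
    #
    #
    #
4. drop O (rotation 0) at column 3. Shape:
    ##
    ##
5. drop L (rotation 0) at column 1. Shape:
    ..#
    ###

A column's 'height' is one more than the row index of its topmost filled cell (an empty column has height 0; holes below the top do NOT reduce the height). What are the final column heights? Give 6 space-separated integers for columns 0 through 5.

Answer: 0 10 10 11 9 0

Derivation:
Drop 1: Z rot3 at col 3 lands with bottom-row=0; cleared 0 line(s) (total 0); column heights now [0 0 0 2 3 0], max=3
Drop 2: Z rot1 at col 2 lands with bottom-row=1; cleared 0 line(s) (total 0); column heights now [0 0 3 4 3 0], max=4
Drop 3: I rot3 at col 4 lands with bottom-row=3; cleared 0 line(s) (total 0); column heights now [0 0 3 4 7 0], max=7
Drop 4: O rot0 at col 3 lands with bottom-row=7; cleared 0 line(s) (total 0); column heights now [0 0 3 9 9 0], max=9
Drop 5: L rot0 at col 1 lands with bottom-row=9; cleared 0 line(s) (total 0); column heights now [0 10 10 11 9 0], max=11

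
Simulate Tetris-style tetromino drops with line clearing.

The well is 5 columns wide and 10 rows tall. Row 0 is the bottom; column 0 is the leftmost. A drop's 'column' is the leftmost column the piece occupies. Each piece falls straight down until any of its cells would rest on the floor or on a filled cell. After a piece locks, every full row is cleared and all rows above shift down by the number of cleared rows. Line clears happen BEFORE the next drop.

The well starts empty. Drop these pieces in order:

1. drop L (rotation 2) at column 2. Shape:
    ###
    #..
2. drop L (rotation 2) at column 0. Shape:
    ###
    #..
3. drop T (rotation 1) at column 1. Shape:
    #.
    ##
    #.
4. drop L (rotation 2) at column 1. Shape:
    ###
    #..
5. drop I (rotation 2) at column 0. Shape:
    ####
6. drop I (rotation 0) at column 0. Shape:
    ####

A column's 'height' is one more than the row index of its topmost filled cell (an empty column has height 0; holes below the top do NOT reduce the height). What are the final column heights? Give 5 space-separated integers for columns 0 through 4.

Drop 1: L rot2 at col 2 lands with bottom-row=0; cleared 0 line(s) (total 0); column heights now [0 0 2 2 2], max=2
Drop 2: L rot2 at col 0 lands with bottom-row=1; cleared 0 line(s) (total 0); column heights now [3 3 3 2 2], max=3
Drop 3: T rot1 at col 1 lands with bottom-row=3; cleared 0 line(s) (total 0); column heights now [3 6 5 2 2], max=6
Drop 4: L rot2 at col 1 lands with bottom-row=6; cleared 0 line(s) (total 0); column heights now [3 8 8 8 2], max=8
Drop 5: I rot2 at col 0 lands with bottom-row=8; cleared 0 line(s) (total 0); column heights now [9 9 9 9 2], max=9
Drop 6: I rot0 at col 0 lands with bottom-row=9; cleared 0 line(s) (total 0); column heights now [10 10 10 10 2], max=10

Answer: 10 10 10 10 2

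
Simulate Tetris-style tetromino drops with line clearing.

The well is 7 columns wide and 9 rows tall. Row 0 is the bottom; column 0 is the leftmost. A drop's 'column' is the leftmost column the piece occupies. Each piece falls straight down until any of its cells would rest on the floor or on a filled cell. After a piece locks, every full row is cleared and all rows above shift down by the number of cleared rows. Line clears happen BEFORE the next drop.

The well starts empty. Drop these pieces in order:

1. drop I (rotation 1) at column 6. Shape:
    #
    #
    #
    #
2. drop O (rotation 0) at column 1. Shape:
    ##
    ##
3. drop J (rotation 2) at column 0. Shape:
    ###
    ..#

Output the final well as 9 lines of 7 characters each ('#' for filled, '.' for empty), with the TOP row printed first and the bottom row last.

Answer: .......
.......
.......
.......
.......
###...#
..#...#
.##...#
.##...#

Derivation:
Drop 1: I rot1 at col 6 lands with bottom-row=0; cleared 0 line(s) (total 0); column heights now [0 0 0 0 0 0 4], max=4
Drop 2: O rot0 at col 1 lands with bottom-row=0; cleared 0 line(s) (total 0); column heights now [0 2 2 0 0 0 4], max=4
Drop 3: J rot2 at col 0 lands with bottom-row=2; cleared 0 line(s) (total 0); column heights now [4 4 4 0 0 0 4], max=4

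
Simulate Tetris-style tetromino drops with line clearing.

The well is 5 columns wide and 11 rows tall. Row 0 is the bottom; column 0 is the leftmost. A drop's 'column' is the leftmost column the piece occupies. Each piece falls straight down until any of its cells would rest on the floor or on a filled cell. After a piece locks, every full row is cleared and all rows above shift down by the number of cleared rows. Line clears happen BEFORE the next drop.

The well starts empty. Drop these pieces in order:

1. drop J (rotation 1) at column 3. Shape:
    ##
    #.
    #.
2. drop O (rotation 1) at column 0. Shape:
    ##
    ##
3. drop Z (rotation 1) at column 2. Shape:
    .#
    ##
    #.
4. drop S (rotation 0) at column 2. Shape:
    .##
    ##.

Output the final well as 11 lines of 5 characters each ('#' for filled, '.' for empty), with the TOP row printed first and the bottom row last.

Answer: .....
.....
.....
.....
...##
..##.
...#.
..##.
..###
##.#.
##.#.

Derivation:
Drop 1: J rot1 at col 3 lands with bottom-row=0; cleared 0 line(s) (total 0); column heights now [0 0 0 3 3], max=3
Drop 2: O rot1 at col 0 lands with bottom-row=0; cleared 0 line(s) (total 0); column heights now [2 2 0 3 3], max=3
Drop 3: Z rot1 at col 2 lands with bottom-row=2; cleared 0 line(s) (total 0); column heights now [2 2 4 5 3], max=5
Drop 4: S rot0 at col 2 lands with bottom-row=5; cleared 0 line(s) (total 0); column heights now [2 2 6 7 7], max=7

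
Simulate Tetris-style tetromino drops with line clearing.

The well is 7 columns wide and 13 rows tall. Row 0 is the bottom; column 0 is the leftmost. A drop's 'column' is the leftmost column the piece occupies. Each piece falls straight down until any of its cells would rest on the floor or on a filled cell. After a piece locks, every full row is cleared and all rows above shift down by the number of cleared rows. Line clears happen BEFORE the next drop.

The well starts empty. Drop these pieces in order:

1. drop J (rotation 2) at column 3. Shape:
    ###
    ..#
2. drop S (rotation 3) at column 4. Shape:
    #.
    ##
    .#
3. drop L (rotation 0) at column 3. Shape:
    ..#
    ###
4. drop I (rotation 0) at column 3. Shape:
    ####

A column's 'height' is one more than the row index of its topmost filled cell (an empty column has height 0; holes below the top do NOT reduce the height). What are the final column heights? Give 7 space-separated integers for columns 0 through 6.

Answer: 0 0 0 8 8 8 8

Derivation:
Drop 1: J rot2 at col 3 lands with bottom-row=0; cleared 0 line(s) (total 0); column heights now [0 0 0 2 2 2 0], max=2
Drop 2: S rot3 at col 4 lands with bottom-row=2; cleared 0 line(s) (total 0); column heights now [0 0 0 2 5 4 0], max=5
Drop 3: L rot0 at col 3 lands with bottom-row=5; cleared 0 line(s) (total 0); column heights now [0 0 0 6 6 7 0], max=7
Drop 4: I rot0 at col 3 lands with bottom-row=7; cleared 0 line(s) (total 0); column heights now [0 0 0 8 8 8 8], max=8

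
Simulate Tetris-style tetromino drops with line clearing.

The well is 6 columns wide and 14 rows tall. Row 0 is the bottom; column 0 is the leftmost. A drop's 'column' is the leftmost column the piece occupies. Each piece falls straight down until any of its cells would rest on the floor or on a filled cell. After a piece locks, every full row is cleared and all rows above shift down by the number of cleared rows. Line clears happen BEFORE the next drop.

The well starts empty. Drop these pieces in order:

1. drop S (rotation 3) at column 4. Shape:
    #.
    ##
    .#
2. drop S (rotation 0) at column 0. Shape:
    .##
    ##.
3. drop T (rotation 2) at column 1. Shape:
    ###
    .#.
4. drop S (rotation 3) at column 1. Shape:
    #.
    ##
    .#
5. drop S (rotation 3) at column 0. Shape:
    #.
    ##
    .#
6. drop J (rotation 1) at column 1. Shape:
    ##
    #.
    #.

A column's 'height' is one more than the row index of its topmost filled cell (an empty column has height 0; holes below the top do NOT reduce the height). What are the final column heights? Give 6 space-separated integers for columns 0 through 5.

Answer: 10 12 12 4 3 2

Derivation:
Drop 1: S rot3 at col 4 lands with bottom-row=0; cleared 0 line(s) (total 0); column heights now [0 0 0 0 3 2], max=3
Drop 2: S rot0 at col 0 lands with bottom-row=0; cleared 0 line(s) (total 0); column heights now [1 2 2 0 3 2], max=3
Drop 3: T rot2 at col 1 lands with bottom-row=2; cleared 0 line(s) (total 0); column heights now [1 4 4 4 3 2], max=4
Drop 4: S rot3 at col 1 lands with bottom-row=4; cleared 0 line(s) (total 0); column heights now [1 7 6 4 3 2], max=7
Drop 5: S rot3 at col 0 lands with bottom-row=7; cleared 0 line(s) (total 0); column heights now [10 9 6 4 3 2], max=10
Drop 6: J rot1 at col 1 lands with bottom-row=9; cleared 0 line(s) (total 0); column heights now [10 12 12 4 3 2], max=12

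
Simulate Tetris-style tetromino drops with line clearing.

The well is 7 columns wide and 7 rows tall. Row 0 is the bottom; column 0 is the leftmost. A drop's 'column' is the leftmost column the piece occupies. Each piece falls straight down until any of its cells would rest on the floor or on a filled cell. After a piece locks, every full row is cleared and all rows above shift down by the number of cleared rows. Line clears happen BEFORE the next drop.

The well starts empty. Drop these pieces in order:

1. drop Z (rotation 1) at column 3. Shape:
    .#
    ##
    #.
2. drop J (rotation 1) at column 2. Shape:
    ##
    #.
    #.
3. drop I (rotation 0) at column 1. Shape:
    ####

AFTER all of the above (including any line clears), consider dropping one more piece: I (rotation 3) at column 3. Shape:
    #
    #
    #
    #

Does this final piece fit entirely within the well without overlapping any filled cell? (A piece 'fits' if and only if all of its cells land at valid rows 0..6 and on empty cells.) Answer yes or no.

Answer: no

Derivation:
Drop 1: Z rot1 at col 3 lands with bottom-row=0; cleared 0 line(s) (total 0); column heights now [0 0 0 2 3 0 0], max=3
Drop 2: J rot1 at col 2 lands with bottom-row=0; cleared 0 line(s) (total 0); column heights now [0 0 3 3 3 0 0], max=3
Drop 3: I rot0 at col 1 lands with bottom-row=3; cleared 0 line(s) (total 0); column heights now [0 4 4 4 4 0 0], max=4
Test piece I rot3 at col 3 (width 1): heights before test = [0 4 4 4 4 0 0]; fits = False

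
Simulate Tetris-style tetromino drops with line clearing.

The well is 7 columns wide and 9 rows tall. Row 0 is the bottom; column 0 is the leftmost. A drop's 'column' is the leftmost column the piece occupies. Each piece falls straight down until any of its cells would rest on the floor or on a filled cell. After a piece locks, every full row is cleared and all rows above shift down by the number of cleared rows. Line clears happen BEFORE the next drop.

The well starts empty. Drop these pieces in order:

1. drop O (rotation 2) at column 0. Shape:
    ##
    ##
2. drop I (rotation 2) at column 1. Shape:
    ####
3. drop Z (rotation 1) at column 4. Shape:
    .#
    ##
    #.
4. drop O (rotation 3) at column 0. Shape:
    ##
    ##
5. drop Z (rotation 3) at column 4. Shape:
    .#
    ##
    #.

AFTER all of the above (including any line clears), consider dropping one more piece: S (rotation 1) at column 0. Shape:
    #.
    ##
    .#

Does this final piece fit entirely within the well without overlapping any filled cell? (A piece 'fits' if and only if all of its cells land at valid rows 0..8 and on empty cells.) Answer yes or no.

Answer: yes

Derivation:
Drop 1: O rot2 at col 0 lands with bottom-row=0; cleared 0 line(s) (total 0); column heights now [2 2 0 0 0 0 0], max=2
Drop 2: I rot2 at col 1 lands with bottom-row=2; cleared 0 line(s) (total 0); column heights now [2 3 3 3 3 0 0], max=3
Drop 3: Z rot1 at col 4 lands with bottom-row=3; cleared 0 line(s) (total 0); column heights now [2 3 3 3 5 6 0], max=6
Drop 4: O rot3 at col 0 lands with bottom-row=3; cleared 0 line(s) (total 0); column heights now [5 5 3 3 5 6 0], max=6
Drop 5: Z rot3 at col 4 lands with bottom-row=5; cleared 0 line(s) (total 0); column heights now [5 5 3 3 7 8 0], max=8
Test piece S rot1 at col 0 (width 2): heights before test = [5 5 3 3 7 8 0]; fits = True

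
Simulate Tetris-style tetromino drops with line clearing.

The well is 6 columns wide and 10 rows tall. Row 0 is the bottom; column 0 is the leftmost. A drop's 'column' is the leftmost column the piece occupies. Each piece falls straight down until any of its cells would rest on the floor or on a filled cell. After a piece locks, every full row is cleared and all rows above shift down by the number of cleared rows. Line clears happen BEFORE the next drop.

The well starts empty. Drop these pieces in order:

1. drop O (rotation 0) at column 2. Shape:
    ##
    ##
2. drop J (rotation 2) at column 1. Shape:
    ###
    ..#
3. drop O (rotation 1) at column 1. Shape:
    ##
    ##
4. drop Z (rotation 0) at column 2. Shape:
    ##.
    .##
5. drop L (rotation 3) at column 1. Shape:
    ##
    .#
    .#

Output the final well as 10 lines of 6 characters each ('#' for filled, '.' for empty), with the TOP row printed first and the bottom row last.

Drop 1: O rot0 at col 2 lands with bottom-row=0; cleared 0 line(s) (total 0); column heights now [0 0 2 2 0 0], max=2
Drop 2: J rot2 at col 1 lands with bottom-row=2; cleared 0 line(s) (total 0); column heights now [0 4 4 4 0 0], max=4
Drop 3: O rot1 at col 1 lands with bottom-row=4; cleared 0 line(s) (total 0); column heights now [0 6 6 4 0 0], max=6
Drop 4: Z rot0 at col 2 lands with bottom-row=5; cleared 0 line(s) (total 0); column heights now [0 6 7 7 6 0], max=7
Drop 5: L rot3 at col 1 lands with bottom-row=7; cleared 0 line(s) (total 0); column heights now [0 10 10 7 6 0], max=10

Answer: .##...
..#...
..#...
..##..
.####.
.##...
.###..
...#..
..##..
..##..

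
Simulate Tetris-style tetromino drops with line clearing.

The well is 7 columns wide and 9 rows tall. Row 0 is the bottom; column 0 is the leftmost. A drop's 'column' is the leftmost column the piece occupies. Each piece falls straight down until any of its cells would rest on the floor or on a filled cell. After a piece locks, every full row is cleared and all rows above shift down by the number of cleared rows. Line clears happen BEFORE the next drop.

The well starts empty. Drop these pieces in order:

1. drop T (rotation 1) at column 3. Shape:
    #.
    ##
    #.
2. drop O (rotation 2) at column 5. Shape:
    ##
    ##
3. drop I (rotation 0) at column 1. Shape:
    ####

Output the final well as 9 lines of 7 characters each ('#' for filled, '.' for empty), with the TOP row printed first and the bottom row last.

Answer: .......
.......
.......
.......
.......
.####..
...#...
...####
...#.##

Derivation:
Drop 1: T rot1 at col 3 lands with bottom-row=0; cleared 0 line(s) (total 0); column heights now [0 0 0 3 2 0 0], max=3
Drop 2: O rot2 at col 5 lands with bottom-row=0; cleared 0 line(s) (total 0); column heights now [0 0 0 3 2 2 2], max=3
Drop 3: I rot0 at col 1 lands with bottom-row=3; cleared 0 line(s) (total 0); column heights now [0 4 4 4 4 2 2], max=4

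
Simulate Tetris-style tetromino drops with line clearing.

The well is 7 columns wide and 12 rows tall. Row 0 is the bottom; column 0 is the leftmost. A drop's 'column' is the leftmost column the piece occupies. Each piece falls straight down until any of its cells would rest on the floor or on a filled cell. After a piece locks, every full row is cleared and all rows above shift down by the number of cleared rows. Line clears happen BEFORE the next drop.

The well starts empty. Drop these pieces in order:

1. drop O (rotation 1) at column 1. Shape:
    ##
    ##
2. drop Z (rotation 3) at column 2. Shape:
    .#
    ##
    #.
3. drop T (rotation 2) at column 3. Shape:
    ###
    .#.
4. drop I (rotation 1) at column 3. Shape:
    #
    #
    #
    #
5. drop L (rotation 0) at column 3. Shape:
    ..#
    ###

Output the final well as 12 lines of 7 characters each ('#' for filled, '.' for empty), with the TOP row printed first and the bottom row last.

Answer: .....#.
...###.
...#...
...#...
...#...
...#...
...###.
...##..
..##...
..#....
.##....
.##....

Derivation:
Drop 1: O rot1 at col 1 lands with bottom-row=0; cleared 0 line(s) (total 0); column heights now [0 2 2 0 0 0 0], max=2
Drop 2: Z rot3 at col 2 lands with bottom-row=2; cleared 0 line(s) (total 0); column heights now [0 2 4 5 0 0 0], max=5
Drop 3: T rot2 at col 3 lands with bottom-row=4; cleared 0 line(s) (total 0); column heights now [0 2 4 6 6 6 0], max=6
Drop 4: I rot1 at col 3 lands with bottom-row=6; cleared 0 line(s) (total 0); column heights now [0 2 4 10 6 6 0], max=10
Drop 5: L rot0 at col 3 lands with bottom-row=10; cleared 0 line(s) (total 0); column heights now [0 2 4 11 11 12 0], max=12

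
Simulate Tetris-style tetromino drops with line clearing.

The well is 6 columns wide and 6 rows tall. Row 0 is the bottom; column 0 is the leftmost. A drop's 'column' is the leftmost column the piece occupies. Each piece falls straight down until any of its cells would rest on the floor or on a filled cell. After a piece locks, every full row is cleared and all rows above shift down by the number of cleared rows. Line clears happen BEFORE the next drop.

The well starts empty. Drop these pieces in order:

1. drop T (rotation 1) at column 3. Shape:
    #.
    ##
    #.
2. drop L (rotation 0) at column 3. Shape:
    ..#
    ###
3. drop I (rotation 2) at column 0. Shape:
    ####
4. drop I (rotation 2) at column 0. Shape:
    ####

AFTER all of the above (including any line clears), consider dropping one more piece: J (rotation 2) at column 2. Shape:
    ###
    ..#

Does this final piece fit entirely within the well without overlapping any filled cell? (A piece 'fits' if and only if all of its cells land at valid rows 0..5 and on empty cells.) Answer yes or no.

Answer: no

Derivation:
Drop 1: T rot1 at col 3 lands with bottom-row=0; cleared 0 line(s) (total 0); column heights now [0 0 0 3 2 0], max=3
Drop 2: L rot0 at col 3 lands with bottom-row=3; cleared 0 line(s) (total 0); column heights now [0 0 0 4 4 5], max=5
Drop 3: I rot2 at col 0 lands with bottom-row=4; cleared 0 line(s) (total 0); column heights now [5 5 5 5 4 5], max=5
Drop 4: I rot2 at col 0 lands with bottom-row=5; cleared 0 line(s) (total 0); column heights now [6 6 6 6 4 5], max=6
Test piece J rot2 at col 2 (width 3): heights before test = [6 6 6 6 4 5]; fits = False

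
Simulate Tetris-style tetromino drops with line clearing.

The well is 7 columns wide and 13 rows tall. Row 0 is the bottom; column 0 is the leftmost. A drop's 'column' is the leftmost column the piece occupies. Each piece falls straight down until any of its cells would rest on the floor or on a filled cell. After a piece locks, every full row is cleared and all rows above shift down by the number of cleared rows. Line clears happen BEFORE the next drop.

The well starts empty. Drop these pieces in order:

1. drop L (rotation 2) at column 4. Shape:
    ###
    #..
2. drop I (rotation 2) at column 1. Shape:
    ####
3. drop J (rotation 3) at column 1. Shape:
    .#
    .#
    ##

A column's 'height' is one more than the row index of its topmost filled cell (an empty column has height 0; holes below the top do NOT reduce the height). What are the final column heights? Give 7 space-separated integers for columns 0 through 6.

Answer: 0 4 6 3 3 2 2

Derivation:
Drop 1: L rot2 at col 4 lands with bottom-row=0; cleared 0 line(s) (total 0); column heights now [0 0 0 0 2 2 2], max=2
Drop 2: I rot2 at col 1 lands with bottom-row=2; cleared 0 line(s) (total 0); column heights now [0 3 3 3 3 2 2], max=3
Drop 3: J rot3 at col 1 lands with bottom-row=3; cleared 0 line(s) (total 0); column heights now [0 4 6 3 3 2 2], max=6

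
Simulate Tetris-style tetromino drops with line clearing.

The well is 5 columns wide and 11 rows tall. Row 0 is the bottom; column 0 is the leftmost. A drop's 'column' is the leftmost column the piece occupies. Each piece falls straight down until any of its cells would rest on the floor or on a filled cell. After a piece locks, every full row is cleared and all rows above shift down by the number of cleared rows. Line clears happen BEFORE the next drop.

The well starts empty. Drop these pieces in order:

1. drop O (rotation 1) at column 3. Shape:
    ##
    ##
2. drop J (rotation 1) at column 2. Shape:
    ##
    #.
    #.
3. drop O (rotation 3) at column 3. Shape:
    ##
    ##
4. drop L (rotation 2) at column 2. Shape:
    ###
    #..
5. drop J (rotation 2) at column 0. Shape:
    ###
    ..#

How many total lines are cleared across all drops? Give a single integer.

Answer: 0

Derivation:
Drop 1: O rot1 at col 3 lands with bottom-row=0; cleared 0 line(s) (total 0); column heights now [0 0 0 2 2], max=2
Drop 2: J rot1 at col 2 lands with bottom-row=0; cleared 0 line(s) (total 0); column heights now [0 0 3 3 2], max=3
Drop 3: O rot3 at col 3 lands with bottom-row=3; cleared 0 line(s) (total 0); column heights now [0 0 3 5 5], max=5
Drop 4: L rot2 at col 2 lands with bottom-row=4; cleared 0 line(s) (total 0); column heights now [0 0 6 6 6], max=6
Drop 5: J rot2 at col 0 lands with bottom-row=6; cleared 0 line(s) (total 0); column heights now [8 8 8 6 6], max=8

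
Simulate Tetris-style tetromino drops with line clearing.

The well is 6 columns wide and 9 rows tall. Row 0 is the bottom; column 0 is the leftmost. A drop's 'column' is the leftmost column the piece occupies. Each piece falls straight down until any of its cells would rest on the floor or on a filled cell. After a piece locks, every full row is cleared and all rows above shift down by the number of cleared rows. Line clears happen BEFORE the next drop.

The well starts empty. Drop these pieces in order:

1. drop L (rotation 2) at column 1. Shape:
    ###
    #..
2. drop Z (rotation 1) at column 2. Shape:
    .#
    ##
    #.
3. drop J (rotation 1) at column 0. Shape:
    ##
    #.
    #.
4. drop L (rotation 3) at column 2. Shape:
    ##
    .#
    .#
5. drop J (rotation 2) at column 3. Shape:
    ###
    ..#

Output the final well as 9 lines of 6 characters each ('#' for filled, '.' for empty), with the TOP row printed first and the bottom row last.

Drop 1: L rot2 at col 1 lands with bottom-row=0; cleared 0 line(s) (total 0); column heights now [0 2 2 2 0 0], max=2
Drop 2: Z rot1 at col 2 lands with bottom-row=2; cleared 0 line(s) (total 0); column heights now [0 2 4 5 0 0], max=5
Drop 3: J rot1 at col 0 lands with bottom-row=0; cleared 0 line(s) (total 0); column heights now [3 3 4 5 0 0], max=5
Drop 4: L rot3 at col 2 lands with bottom-row=5; cleared 0 line(s) (total 0); column heights now [3 3 8 8 0 0], max=8
Drop 5: J rot2 at col 3 lands with bottom-row=7; cleared 0 line(s) (total 0); column heights now [3 3 8 9 9 9], max=9

Answer: ...###
..##.#
...#..
...#..
...#..
..##..
###...
####..
##....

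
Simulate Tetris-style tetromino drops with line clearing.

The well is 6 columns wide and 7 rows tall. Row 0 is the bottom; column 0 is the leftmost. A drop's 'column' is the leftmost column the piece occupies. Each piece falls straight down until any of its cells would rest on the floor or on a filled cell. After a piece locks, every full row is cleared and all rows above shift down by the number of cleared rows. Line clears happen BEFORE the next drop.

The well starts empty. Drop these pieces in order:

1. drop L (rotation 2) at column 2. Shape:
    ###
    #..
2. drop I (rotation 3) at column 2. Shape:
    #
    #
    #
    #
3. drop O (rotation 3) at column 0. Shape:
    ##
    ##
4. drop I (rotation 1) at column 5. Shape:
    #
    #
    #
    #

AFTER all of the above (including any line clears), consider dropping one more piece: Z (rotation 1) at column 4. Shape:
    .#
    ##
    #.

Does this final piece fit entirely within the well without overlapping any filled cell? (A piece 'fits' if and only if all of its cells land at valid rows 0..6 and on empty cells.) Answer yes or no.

Answer: yes

Derivation:
Drop 1: L rot2 at col 2 lands with bottom-row=0; cleared 0 line(s) (total 0); column heights now [0 0 2 2 2 0], max=2
Drop 2: I rot3 at col 2 lands with bottom-row=2; cleared 0 line(s) (total 0); column heights now [0 0 6 2 2 0], max=6
Drop 3: O rot3 at col 0 lands with bottom-row=0; cleared 0 line(s) (total 0); column heights now [2 2 6 2 2 0], max=6
Drop 4: I rot1 at col 5 lands with bottom-row=0; cleared 1 line(s) (total 1); column heights now [1 1 5 0 0 3], max=5
Test piece Z rot1 at col 4 (width 2): heights before test = [1 1 5 0 0 3]; fits = True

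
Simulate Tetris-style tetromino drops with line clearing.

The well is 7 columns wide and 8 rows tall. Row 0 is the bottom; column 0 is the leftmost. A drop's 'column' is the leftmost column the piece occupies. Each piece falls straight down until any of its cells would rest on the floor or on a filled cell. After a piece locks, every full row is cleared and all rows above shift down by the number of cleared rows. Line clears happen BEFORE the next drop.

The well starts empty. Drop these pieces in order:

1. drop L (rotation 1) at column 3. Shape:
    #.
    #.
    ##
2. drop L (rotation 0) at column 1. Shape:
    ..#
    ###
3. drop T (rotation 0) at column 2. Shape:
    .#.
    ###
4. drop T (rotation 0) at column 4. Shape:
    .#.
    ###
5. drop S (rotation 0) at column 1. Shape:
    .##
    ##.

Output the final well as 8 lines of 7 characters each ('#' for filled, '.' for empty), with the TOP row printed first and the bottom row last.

Drop 1: L rot1 at col 3 lands with bottom-row=0; cleared 0 line(s) (total 0); column heights now [0 0 0 3 1 0 0], max=3
Drop 2: L rot0 at col 1 lands with bottom-row=3; cleared 0 line(s) (total 0); column heights now [0 4 4 5 1 0 0], max=5
Drop 3: T rot0 at col 2 lands with bottom-row=5; cleared 0 line(s) (total 0); column heights now [0 4 6 7 6 0 0], max=7
Drop 4: T rot0 at col 4 lands with bottom-row=6; cleared 0 line(s) (total 0); column heights now [0 4 6 7 7 8 7], max=8
Drop 5: S rot0 at col 1 lands with bottom-row=6; cleared 0 line(s) (total 0); column heights now [0 7 8 8 7 8 7], max=8

Answer: ..##.#.
.######
..###..
...#...
.###...
...#...
...#...
...##..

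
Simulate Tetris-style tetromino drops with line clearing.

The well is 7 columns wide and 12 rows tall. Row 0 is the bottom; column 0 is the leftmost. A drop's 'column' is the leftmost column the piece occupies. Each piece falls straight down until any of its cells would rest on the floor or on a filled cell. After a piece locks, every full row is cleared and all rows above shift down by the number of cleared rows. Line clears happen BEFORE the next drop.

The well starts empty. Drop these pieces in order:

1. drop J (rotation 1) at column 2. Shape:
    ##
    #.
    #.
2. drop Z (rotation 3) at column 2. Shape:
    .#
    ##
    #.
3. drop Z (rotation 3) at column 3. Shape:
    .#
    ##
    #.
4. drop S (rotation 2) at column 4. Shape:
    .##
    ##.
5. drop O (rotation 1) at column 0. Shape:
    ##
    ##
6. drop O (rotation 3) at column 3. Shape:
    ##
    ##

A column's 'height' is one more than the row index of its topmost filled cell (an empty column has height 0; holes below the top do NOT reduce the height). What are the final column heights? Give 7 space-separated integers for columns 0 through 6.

Drop 1: J rot1 at col 2 lands with bottom-row=0; cleared 0 line(s) (total 0); column heights now [0 0 3 3 0 0 0], max=3
Drop 2: Z rot3 at col 2 lands with bottom-row=3; cleared 0 line(s) (total 0); column heights now [0 0 5 6 0 0 0], max=6
Drop 3: Z rot3 at col 3 lands with bottom-row=6; cleared 0 line(s) (total 0); column heights now [0 0 5 8 9 0 0], max=9
Drop 4: S rot2 at col 4 lands with bottom-row=9; cleared 0 line(s) (total 0); column heights now [0 0 5 8 10 11 11], max=11
Drop 5: O rot1 at col 0 lands with bottom-row=0; cleared 0 line(s) (total 0); column heights now [2 2 5 8 10 11 11], max=11
Drop 6: O rot3 at col 3 lands with bottom-row=10; cleared 0 line(s) (total 0); column heights now [2 2 5 12 12 11 11], max=12

Answer: 2 2 5 12 12 11 11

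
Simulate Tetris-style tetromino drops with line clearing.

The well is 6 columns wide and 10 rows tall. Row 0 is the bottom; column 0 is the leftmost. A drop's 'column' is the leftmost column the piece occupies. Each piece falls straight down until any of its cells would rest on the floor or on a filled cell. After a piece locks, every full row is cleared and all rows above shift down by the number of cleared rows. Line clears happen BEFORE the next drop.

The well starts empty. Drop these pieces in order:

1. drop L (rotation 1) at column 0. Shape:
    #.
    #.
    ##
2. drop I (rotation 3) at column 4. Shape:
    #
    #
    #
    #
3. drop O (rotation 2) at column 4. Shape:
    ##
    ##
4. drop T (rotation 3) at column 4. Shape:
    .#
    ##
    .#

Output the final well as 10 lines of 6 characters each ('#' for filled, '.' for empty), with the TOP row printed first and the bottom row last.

Answer: ......
.....#
....##
.....#
....##
....##
....#.
#...#.
#...#.
##..#.

Derivation:
Drop 1: L rot1 at col 0 lands with bottom-row=0; cleared 0 line(s) (total 0); column heights now [3 1 0 0 0 0], max=3
Drop 2: I rot3 at col 4 lands with bottom-row=0; cleared 0 line(s) (total 0); column heights now [3 1 0 0 4 0], max=4
Drop 3: O rot2 at col 4 lands with bottom-row=4; cleared 0 line(s) (total 0); column heights now [3 1 0 0 6 6], max=6
Drop 4: T rot3 at col 4 lands with bottom-row=6; cleared 0 line(s) (total 0); column heights now [3 1 0 0 8 9], max=9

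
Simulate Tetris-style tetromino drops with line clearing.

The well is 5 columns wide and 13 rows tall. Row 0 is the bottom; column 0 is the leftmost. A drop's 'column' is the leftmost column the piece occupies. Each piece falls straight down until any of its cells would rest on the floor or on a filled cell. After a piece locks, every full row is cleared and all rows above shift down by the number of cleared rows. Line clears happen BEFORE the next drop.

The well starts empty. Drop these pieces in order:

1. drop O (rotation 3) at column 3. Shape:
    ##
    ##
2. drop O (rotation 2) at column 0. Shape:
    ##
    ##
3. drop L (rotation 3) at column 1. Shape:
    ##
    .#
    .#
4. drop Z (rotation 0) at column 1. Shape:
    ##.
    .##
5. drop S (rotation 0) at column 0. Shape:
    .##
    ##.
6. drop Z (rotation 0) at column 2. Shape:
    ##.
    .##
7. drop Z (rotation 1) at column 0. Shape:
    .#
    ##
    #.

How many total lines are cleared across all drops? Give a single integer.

Drop 1: O rot3 at col 3 lands with bottom-row=0; cleared 0 line(s) (total 0); column heights now [0 0 0 2 2], max=2
Drop 2: O rot2 at col 0 lands with bottom-row=0; cleared 0 line(s) (total 0); column heights now [2 2 0 2 2], max=2
Drop 3: L rot3 at col 1 lands with bottom-row=0; cleared 2 line(s) (total 2); column heights now [0 1 1 0 0], max=1
Drop 4: Z rot0 at col 1 lands with bottom-row=1; cleared 0 line(s) (total 2); column heights now [0 3 3 2 0], max=3
Drop 5: S rot0 at col 0 lands with bottom-row=3; cleared 0 line(s) (total 2); column heights now [4 5 5 2 0], max=5
Drop 6: Z rot0 at col 2 lands with bottom-row=4; cleared 0 line(s) (total 2); column heights now [4 5 6 6 5], max=6
Drop 7: Z rot1 at col 0 lands with bottom-row=4; cleared 1 line(s) (total 3); column heights now [5 6 5 5 0], max=6

Answer: 3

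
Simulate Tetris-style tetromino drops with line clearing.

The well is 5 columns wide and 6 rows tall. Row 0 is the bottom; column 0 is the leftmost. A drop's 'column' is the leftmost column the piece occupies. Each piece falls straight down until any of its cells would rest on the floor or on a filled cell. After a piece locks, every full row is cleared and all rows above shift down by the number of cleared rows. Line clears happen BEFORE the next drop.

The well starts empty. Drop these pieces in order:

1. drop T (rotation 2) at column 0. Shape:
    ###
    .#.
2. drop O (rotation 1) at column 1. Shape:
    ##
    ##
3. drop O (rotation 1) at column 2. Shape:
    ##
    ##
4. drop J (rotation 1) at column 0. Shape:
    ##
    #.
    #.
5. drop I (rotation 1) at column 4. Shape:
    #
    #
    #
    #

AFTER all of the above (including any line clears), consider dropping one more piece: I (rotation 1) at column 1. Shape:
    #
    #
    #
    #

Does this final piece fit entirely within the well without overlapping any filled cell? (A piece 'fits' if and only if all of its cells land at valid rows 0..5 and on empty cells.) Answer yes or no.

Drop 1: T rot2 at col 0 lands with bottom-row=0; cleared 0 line(s) (total 0); column heights now [2 2 2 0 0], max=2
Drop 2: O rot1 at col 1 lands with bottom-row=2; cleared 0 line(s) (total 0); column heights now [2 4 4 0 0], max=4
Drop 3: O rot1 at col 2 lands with bottom-row=4; cleared 0 line(s) (total 0); column heights now [2 4 6 6 0], max=6
Drop 4: J rot1 at col 0 lands with bottom-row=2; cleared 0 line(s) (total 0); column heights now [5 5 6 6 0], max=6
Drop 5: I rot1 at col 4 lands with bottom-row=0; cleared 0 line(s) (total 0); column heights now [5 5 6 6 4], max=6
Test piece I rot1 at col 1 (width 1): heights before test = [5 5 6 6 4]; fits = False

Answer: no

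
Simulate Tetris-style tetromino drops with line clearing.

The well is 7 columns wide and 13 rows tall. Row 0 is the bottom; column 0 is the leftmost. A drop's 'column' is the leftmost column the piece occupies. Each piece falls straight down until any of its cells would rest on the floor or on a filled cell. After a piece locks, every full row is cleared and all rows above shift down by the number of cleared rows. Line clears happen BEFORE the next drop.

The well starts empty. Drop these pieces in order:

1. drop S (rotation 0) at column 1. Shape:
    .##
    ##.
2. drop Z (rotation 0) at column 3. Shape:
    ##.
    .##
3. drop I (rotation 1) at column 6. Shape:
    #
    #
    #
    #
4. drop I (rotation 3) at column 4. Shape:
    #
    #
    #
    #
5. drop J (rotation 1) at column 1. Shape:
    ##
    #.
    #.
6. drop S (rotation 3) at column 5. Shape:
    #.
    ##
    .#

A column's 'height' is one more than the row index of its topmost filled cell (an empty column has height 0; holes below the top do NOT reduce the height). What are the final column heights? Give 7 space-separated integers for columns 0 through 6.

Drop 1: S rot0 at col 1 lands with bottom-row=0; cleared 0 line(s) (total 0); column heights now [0 1 2 2 0 0 0], max=2
Drop 2: Z rot0 at col 3 lands with bottom-row=1; cleared 0 line(s) (total 0); column heights now [0 1 2 3 3 2 0], max=3
Drop 3: I rot1 at col 6 lands with bottom-row=0; cleared 0 line(s) (total 0); column heights now [0 1 2 3 3 2 4], max=4
Drop 4: I rot3 at col 4 lands with bottom-row=3; cleared 0 line(s) (total 0); column heights now [0 1 2 3 7 2 4], max=7
Drop 5: J rot1 at col 1 lands with bottom-row=1; cleared 0 line(s) (total 0); column heights now [0 4 4 3 7 2 4], max=7
Drop 6: S rot3 at col 5 lands with bottom-row=4; cleared 0 line(s) (total 0); column heights now [0 4 4 3 7 7 6], max=7

Answer: 0 4 4 3 7 7 6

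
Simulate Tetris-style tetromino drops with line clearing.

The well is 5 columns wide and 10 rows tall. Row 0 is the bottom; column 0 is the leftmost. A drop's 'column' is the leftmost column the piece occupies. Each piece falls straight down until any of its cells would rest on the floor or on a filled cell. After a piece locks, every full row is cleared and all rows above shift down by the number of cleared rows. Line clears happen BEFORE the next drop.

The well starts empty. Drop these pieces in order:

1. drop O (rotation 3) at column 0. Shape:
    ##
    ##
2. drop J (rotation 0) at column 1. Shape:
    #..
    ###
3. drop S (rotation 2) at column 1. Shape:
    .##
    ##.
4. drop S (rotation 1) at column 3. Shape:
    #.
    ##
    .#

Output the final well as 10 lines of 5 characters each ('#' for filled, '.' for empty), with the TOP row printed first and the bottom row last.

Answer: .....
.....
...#.
...##
..###
.##..
.#...
.###.
##...
##...

Derivation:
Drop 1: O rot3 at col 0 lands with bottom-row=0; cleared 0 line(s) (total 0); column heights now [2 2 0 0 0], max=2
Drop 2: J rot0 at col 1 lands with bottom-row=2; cleared 0 line(s) (total 0); column heights now [2 4 3 3 0], max=4
Drop 3: S rot2 at col 1 lands with bottom-row=4; cleared 0 line(s) (total 0); column heights now [2 5 6 6 0], max=6
Drop 4: S rot1 at col 3 lands with bottom-row=5; cleared 0 line(s) (total 0); column heights now [2 5 6 8 7], max=8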